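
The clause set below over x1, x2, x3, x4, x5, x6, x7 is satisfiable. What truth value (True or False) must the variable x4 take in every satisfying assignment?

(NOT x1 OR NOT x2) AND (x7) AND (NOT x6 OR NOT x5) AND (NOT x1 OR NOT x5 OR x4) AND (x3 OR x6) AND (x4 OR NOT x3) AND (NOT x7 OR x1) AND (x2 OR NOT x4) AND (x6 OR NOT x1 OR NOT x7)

False

Suppose x4 = true.
(x7) alone gives x7 = true.
(x1) alone gives x1 = true.
(NOT x2) alone gives x2 = false.
That conflicts with the unit clause (x2).
So every satisfying assignment has x4 = False.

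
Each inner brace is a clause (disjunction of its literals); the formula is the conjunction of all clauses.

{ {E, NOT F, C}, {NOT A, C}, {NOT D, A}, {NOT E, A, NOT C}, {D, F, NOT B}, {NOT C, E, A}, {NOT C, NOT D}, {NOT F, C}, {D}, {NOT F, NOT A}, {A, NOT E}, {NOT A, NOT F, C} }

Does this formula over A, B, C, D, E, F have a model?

Unsatisfiable

The clause (D) is unit, so D = true.
The clause (A) is unit, so A = true.
The clause (C) is unit, so C = true.
Now (NOT C) is unsatisfied and unit — conflict.
No assignment satisfies every clause.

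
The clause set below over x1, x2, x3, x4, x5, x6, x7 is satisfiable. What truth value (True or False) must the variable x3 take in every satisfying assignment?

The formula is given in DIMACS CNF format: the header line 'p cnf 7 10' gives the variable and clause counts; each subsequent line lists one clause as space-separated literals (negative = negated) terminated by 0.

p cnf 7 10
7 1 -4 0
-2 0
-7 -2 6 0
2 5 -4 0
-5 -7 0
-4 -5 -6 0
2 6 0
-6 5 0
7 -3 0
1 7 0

False

Suppose x3 = True.
The clause (¬x2) is unit, so x2 = False.
The clause (x6) is unit, so x6 = True.
The clause (x5) is unit, so x5 = True.
The clause (¬x7) is unit, so x7 = False.
That conflicts with the unit clause (x7).
So every satisfying assignment has x3 = False.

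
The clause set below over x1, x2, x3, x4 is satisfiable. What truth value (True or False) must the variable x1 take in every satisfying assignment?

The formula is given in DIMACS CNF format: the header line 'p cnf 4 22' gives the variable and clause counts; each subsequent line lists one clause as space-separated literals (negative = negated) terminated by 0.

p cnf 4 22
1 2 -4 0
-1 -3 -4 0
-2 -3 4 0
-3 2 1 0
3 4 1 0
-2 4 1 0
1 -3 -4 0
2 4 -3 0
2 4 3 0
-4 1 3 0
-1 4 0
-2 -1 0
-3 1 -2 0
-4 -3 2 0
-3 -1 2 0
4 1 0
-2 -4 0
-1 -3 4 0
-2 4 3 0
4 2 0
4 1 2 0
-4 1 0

True

Suppose x1 = False.
From the singleton clause (x4), x4 = True.
But (¬x4) is also a unit clause — contradiction.
So every satisfying assignment has x1 = True.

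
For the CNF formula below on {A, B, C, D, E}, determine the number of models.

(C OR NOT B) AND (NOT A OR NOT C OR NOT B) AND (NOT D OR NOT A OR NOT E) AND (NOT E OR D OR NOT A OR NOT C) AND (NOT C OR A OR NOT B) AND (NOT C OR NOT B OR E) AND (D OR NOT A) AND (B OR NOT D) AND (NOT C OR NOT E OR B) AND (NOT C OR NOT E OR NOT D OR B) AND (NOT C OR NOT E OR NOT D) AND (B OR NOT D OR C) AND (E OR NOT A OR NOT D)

There are 2^5 = 32 truth assignments over (A, B, C, D, E).
Split on D. With D = true, the clauses containing D are satisfied and NOT D drops from the rest; 0 of the 2^4 = 16 assignments to the other variables satisfy what remains.
With D = false, by the same count on the reduced clause set, 3 assignments work.
(One model: A=F, B=F, C=F, D=F, E=F.)
Total: 0 + 3 = 3.

3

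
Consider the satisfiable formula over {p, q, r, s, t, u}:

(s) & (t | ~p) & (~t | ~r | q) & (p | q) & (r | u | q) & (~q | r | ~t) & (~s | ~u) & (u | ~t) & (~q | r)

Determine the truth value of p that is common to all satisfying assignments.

False

Suppose p = 1.
From the singleton clause (s), s = 1.
From the singleton clause (t), t = 1.
From the singleton clause (~u), u = 0.
But (u) is also a unit clause — contradiction.
So every satisfying assignment has p = False.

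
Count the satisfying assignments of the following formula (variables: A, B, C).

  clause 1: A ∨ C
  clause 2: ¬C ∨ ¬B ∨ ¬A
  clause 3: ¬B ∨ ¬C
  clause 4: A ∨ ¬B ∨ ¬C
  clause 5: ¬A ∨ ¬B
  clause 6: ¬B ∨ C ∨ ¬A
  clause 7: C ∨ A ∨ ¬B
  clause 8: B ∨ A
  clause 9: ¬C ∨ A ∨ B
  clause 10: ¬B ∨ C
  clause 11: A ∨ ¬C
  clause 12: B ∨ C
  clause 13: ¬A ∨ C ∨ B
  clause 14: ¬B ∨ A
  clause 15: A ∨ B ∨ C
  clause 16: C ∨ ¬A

1

There are 2^3 = 8 truth assignments over (A, B, C).
Check each against the 16 clauses (columns in the order A, B, C):
  F F F  ✗ fails (A ∨ C)
  F F T  ✗ fails (B ∨ A)
  F T F  ✗ fails (A ∨ C)
  F T T  ✗ fails (¬B ∨ ¬C)
  T F F  ✗ fails (B ∨ C)
  T F T  ✓ satisfies all
  T T F  ✗ fails (¬A ∨ ¬B)
  T T T  ✗ fails (¬C ∨ ¬B ∨ ¬A)
1 of the 8 rows is a model.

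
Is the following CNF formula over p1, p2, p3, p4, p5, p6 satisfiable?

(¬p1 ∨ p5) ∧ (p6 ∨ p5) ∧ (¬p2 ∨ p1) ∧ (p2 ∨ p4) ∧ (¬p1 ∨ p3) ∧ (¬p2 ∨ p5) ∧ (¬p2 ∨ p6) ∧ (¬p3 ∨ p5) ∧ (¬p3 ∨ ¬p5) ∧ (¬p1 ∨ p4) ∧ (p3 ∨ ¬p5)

Try p1 = False.
(¬p2) alone gives p2 = False.
(p4) alone gives p4 = True.
Try p6 = True.
Try p3 = False.
(¬p5) alone gives p5 = False.
This assignment satisfies each clause.
A satisfying assignment: p1=False,  p2=False,  p3=False,  p4=True,  p5=False,  p6=True.

Yes, satisfiable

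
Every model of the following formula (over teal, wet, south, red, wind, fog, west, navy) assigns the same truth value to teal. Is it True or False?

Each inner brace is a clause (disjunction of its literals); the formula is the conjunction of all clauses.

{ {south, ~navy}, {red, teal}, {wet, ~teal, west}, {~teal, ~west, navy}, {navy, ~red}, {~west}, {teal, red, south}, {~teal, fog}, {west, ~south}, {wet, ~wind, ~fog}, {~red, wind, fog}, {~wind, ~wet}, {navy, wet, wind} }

True

Suppose teal = 0.
Unit clause (red) forces red = 1.
Unit clause (navy) forces navy = 1.
Unit clause (south) forces south = 1.
Unit clause (~west) forces west = 0.
But (west) is also a unit clause — contradiction.
So every satisfying assignment has teal = True.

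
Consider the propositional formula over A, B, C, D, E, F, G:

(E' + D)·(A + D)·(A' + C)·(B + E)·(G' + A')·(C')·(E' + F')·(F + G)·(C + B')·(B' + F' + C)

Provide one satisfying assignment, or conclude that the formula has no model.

(C') alone gives C = 0.
(A') alone gives A = 0.
(D) alone gives D = 1.
(B') alone gives B = 0.
(E) alone gives E = 1.
(F') alone gives F = 0.
(G) alone gives G = 1.
All clauses are satisfied.

A=0, B=0, C=0, D=1, E=1, F=0, G=1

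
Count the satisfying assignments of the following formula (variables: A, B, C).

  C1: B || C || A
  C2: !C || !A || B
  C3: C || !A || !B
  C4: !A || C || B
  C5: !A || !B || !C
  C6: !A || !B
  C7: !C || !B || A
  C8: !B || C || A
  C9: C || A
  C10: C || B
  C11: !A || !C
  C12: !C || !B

1

There are 2^3 = 8 truth assignments over (A, B, C).
Check each against the 12 clauses (columns in the order A, B, C):
  F F F  ✗ fails (B || C || A)
  F F T  ✓ satisfies all
  F T F  ✗ fails (!B || C || A)
  F T T  ✗ fails (!C || !B || A)
  T F F  ✗ fails (!A || C || B)
  T F T  ✗ fails (!C || !A || B)
  T T F  ✗ fails (C || !A || !B)
  T T T  ✗ fails (!A || !B || !C)
1 of the 8 rows is a model.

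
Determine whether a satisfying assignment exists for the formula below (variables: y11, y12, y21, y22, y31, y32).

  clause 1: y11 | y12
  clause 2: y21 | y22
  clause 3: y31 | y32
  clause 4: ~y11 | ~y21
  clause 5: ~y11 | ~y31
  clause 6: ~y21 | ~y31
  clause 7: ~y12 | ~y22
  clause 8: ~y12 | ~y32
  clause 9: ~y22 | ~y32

No, unsatisfiable

Case y11 = 1:
The clause (~y21) is unit, so y21 = 0.
The clause (y22) is unit, so y22 = 1.
The clause (~y31) is unit, so y31 = 0.
The clause (y32) is unit, so y32 = 1.
That conflicts with the unit clause (~y32).
Backtrack on y11: now try y11 = 0.
The clause (y12) is unit, so y12 = 1.
The clause (~y22) is unit, so y22 = 0.
The clause (y21) is unit, so y21 = 1.
The clause (~y31) is unit, so y31 = 0.
The clause (y32) is unit, so y32 = 1.
That conflicts with the unit clause (~y32).
Either choice for y11 ends in contradiction.
No assignment satisfies every clause.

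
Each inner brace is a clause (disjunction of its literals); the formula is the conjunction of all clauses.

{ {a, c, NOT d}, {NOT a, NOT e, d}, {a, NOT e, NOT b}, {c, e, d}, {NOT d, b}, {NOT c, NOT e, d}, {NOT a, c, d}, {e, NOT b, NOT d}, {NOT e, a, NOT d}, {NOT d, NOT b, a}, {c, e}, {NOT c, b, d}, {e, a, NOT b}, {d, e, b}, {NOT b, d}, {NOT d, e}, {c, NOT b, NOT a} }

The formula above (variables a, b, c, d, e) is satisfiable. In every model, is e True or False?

Suppose e = false.
(c) alone gives c = true.
(NOT d) alone gives d = false.
(b) alone gives b = true.
Now (NOT b) is unsatisfied and unit — conflict.
So every satisfying assignment has e = True.

True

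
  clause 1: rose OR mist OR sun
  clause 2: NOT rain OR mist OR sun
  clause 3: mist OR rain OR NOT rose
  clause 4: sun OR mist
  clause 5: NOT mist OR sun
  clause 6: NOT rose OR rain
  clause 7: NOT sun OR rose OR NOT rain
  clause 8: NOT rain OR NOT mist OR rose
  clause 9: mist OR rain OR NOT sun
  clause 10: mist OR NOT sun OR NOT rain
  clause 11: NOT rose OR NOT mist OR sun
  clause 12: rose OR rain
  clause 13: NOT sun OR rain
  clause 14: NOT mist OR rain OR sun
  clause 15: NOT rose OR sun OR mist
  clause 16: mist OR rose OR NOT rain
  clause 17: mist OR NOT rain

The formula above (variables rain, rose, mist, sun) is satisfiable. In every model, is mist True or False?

True

Suppose mist = false.
From the singleton clause (sun), sun = true.
From the singleton clause (rain), rain = true.
But (NOT rain) is also a unit clause — contradiction.
So every satisfying assignment has mist = True.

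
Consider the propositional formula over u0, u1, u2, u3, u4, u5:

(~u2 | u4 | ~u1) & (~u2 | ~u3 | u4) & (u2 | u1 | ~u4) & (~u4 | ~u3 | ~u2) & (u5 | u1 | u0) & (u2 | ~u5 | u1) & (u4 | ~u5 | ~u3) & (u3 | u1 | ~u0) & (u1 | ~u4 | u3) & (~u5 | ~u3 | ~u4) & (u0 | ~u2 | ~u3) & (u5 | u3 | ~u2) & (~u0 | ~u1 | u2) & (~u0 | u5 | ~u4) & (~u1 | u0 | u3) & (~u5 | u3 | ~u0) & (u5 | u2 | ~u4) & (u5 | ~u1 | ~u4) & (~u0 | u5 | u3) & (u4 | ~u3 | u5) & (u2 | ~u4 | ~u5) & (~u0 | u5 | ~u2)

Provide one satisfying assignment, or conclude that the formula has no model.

Suppose u2 = 1.
Suppose u4 = 0.
The clause (~u1) is unit, so u1 = 0.
The clause (~u3) is unit, so u3 = 0.
The clause (~u0) is unit, so u0 = 0.
The clause (u5) is unit, so u5 = 1.
Every clause now holds.

u0=0, u1=0, u2=1, u3=0, u4=0, u5=1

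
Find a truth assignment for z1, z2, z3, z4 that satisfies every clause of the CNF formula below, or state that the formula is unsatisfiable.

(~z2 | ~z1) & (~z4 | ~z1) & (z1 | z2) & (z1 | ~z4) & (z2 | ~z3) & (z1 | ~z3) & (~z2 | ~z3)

z1 ↦ 0; z2 ↦ 1; z3 ↦ 0; z4 ↦ 0

Try z2 = 1.
The clause (~z1) is unit, so z1 = 0.
The clause (~z4) is unit, so z4 = 0.
The clause (~z3) is unit, so z3 = 0.
All clauses are satisfied.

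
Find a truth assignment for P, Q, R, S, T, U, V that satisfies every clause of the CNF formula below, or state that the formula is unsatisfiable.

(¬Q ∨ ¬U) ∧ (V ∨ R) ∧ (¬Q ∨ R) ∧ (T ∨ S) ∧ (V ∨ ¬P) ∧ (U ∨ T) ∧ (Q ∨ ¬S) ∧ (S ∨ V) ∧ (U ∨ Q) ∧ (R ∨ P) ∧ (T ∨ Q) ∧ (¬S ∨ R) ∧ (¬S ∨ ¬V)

Suppose Q = False.
(¬S) alone gives S = False.
(T) alone gives T = True.
(V) alone gives V = True.
(U) alone gives U = True.
Suppose R = True.
All clauses hold; P can take either value.

P=True; Q=False; R=True; S=False; T=True; U=True; V=True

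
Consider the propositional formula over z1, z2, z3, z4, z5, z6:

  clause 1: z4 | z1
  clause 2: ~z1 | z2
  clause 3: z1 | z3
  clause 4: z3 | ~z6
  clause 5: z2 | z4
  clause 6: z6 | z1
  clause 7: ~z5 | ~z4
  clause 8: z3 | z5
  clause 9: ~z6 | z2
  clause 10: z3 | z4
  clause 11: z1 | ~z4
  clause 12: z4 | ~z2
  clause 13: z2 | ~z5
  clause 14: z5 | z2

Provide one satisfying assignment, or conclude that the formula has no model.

z1 ↦ 1,  z2 ↦ 1,  z3 ↦ 1,  z4 ↦ 1,  z5 ↦ 0,  z6 ↦ 1

Case z4 = 1:
From the singleton clause (~z5), z5 = 0.
From the singleton clause (z3), z3 = 1.
From the singleton clause (z1), z1 = 1.
From the singleton clause (z2), z2 = 1.
Every clause is now satisfied; z6 is unconstrained.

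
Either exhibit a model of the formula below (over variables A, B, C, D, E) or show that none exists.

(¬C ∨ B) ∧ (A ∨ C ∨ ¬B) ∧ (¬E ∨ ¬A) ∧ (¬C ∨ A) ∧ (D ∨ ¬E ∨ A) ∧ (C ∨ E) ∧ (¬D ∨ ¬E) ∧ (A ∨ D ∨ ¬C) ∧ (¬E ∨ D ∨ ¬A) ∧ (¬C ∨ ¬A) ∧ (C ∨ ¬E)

UNSATISFIABLE

Branch on C: set C = False.
Unit clause (E) forces E = True.
But (¬E) is also a unit clause — contradiction.
Backtrack on C: now try C = True.
Unit clause (B) forces B = True.
Unit clause (A) forces A = True.
But (¬A) is also a unit clause — contradiction.
Neither C = True nor C = False works.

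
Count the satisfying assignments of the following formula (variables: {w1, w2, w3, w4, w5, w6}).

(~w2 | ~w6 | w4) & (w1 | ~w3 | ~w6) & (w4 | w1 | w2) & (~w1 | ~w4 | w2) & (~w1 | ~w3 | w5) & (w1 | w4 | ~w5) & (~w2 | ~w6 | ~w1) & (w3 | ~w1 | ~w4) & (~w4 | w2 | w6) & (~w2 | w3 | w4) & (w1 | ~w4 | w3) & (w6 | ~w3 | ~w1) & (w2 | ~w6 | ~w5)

There are 2^6 = 64 truth assignments over (w1, w2, w3, w4, w5, w6).
Split on w6. With w6 = 1, the clauses containing w6 are satisfied and ~w6 drops from the rest; 1 of the 2^5 = 32 assignments to the other variables satisfy what remains.
With w6 = 0, by the same count on the reduced clause set, 5 assignments work.
(One model: w1=F, w2=T, w3=T, w4=F, w5=F, w6=F.)
Total: 1 + 5 = 6.

6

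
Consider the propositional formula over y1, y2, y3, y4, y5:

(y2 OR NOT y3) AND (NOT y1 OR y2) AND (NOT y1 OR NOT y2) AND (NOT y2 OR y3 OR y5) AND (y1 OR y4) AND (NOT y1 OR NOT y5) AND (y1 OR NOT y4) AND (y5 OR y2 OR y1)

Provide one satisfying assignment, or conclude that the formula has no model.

Branch on y2: set y2 = true.
The clause (NOT y1) is unit, so y1 = false.
The clause (y4) is unit, so y4 = true.
But (NOT y4) is also a unit clause — contradiction.
Undo y2 and try y2 = false.
The clause (NOT y3) is unit, so y3 = false.
The clause (NOT y1) is unit, so y1 = false.
The clause (y4) is unit, so y4 = true.
But (NOT y4) is also a unit clause — contradiction.
Either choice for y2 ends in contradiction.

UNSATISFIABLE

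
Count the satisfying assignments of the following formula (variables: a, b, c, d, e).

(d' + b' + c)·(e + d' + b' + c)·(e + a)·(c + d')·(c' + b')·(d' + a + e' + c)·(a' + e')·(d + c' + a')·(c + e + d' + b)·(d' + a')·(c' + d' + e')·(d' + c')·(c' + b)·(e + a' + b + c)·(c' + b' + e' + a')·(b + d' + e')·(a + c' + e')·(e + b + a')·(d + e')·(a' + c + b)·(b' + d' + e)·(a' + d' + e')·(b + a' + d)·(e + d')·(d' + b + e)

There are 2^5 = 32 truth assignments over (a, b, c, d, e).
Split on a. With a = 1, the clauses containing a are satisfied and a' drops from the rest; 1 of the 2^4 = 16 assignments to the other variables satisfy what remains.
With a = 0, by the same count on the reduced clause set, 0 assignments work.
(One model: a=T, b=T, c=F, d=F, e=F.)
Total: 1 + 0 = 1.

1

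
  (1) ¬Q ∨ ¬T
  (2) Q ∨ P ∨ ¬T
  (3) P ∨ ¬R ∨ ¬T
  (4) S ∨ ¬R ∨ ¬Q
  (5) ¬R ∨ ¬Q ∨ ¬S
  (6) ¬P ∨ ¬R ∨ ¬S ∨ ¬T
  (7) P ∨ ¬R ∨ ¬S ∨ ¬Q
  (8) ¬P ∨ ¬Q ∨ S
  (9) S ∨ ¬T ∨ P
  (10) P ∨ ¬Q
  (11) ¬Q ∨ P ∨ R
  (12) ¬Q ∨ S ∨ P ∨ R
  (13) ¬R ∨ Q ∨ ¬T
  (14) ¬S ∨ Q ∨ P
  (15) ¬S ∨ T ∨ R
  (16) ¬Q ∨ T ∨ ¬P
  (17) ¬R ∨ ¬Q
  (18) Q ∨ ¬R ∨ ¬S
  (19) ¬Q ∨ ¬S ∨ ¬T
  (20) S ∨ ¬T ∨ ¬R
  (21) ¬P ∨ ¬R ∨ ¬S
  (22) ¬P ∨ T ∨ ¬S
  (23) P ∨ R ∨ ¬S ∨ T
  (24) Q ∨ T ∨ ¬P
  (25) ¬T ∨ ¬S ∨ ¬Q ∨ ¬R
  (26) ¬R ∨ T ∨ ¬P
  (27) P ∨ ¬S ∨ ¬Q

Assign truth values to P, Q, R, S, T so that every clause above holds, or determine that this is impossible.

P: True; Q: False; R: False; S: True; T: True

Branch on Q: set Q = False.
Branch on P: set P = True.
(T) alone gives T = True.
(¬R) alone gives R = False.
Every clause is now satisfied; S is unconstrained.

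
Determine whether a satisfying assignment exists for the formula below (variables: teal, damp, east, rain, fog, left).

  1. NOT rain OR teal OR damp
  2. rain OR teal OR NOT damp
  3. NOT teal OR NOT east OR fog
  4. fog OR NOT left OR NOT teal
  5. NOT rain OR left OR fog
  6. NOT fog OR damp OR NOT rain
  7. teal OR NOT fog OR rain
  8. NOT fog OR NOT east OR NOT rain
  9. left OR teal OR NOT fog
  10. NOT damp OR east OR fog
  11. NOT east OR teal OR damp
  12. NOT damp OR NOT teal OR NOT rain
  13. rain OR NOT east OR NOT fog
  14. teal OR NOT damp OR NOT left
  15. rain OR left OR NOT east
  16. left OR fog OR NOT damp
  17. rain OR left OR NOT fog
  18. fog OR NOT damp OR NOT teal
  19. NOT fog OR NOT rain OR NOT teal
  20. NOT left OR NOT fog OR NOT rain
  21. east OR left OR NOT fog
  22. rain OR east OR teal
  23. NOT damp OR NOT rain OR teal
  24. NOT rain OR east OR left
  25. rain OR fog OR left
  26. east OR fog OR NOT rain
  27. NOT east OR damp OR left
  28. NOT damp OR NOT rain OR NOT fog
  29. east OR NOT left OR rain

No

Suppose rain = false.
Suppose teal = true.
Suppose east = false.
The clause (NOT left) is unit, so left = false.
The clause (NOT fog) is unit, so fog = false.
That conflicts with the unit clause (fog).
So east must be the other value — set east = true.
The clause (fog) is unit, so fog = true.
That conflicts with the unit clause (NOT fog).
Neither east = true nor east = false works.
So teal must be the other value — set teal = false.
The clause (NOT damp) is unit, so damp = false.
The clause (NOT fog) is unit, so fog = false.
The clause (NOT east) is unit, so east = false.
That conflicts with the unit clause (east).
Neither teal = true nor teal = false works.
So rain must be the other value — set rain = true.
Suppose teal = true.
The clause (NOT damp) is unit, so damp = false.
The clause (NOT fog) is unit, so fog = false.
The clause (NOT east) is unit, so east = false.
That conflicts with the unit clause (east).
So teal must be the other value — set teal = false.
The clause (damp) is unit, so damp = true.
That conflicts with the unit clause (NOT damp).
Neither teal = true nor teal = false works.
Neither rain = true nor rain = false works.
No assignment satisfies every clause.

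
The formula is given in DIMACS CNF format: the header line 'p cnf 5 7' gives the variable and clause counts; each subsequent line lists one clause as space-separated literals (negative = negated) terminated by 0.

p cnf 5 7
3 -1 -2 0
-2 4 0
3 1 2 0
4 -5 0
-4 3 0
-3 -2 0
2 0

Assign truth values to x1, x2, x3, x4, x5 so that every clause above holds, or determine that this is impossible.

UNSATISFIABLE

(x2) alone gives x2 = True.
(x4) alone gives x4 = True.
(x3) alone gives x3 = True.
Now (¬x3) is unsatisfied and unit — conflict.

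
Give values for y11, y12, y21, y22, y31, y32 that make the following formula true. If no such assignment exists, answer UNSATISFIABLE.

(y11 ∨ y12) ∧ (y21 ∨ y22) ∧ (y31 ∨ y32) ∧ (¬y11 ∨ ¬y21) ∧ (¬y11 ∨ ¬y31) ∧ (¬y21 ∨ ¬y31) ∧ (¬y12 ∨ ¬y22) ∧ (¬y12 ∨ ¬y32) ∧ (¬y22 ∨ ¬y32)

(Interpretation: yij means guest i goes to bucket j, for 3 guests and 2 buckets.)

UNSATISFIABLE

Branch on y11: set y11 = True.
Unit clause (¬y21) forces y21 = False.
Unit clause (y22) forces y22 = True.
Unit clause (¬y31) forces y31 = False.
Unit clause (y32) forces y32 = True.
Now (¬y32) is unsatisfied and unit — conflict.
So y11 must be the other value — set y11 = False.
Unit clause (y12) forces y12 = True.
Unit clause (¬y22) forces y22 = False.
Unit clause (y21) forces y21 = True.
Unit clause (¬y31) forces y31 = False.
Unit clause (y32) forces y32 = True.
Now (¬y32) is unsatisfied and unit — conflict.
Either choice for y11 ends in contradiction.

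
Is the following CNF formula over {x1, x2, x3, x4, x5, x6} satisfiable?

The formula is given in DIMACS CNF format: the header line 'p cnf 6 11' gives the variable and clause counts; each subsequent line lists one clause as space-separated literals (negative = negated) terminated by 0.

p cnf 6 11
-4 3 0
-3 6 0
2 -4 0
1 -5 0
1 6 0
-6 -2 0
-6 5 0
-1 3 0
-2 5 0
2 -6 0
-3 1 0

No, unsatisfiable

Branch on x4: set x4 = False.
Branch on x3: set x3 = False.
The clause (¬x1) is unit, so x1 = False.
The clause (¬x5) is unit, so x5 = False.
The clause (x6) is unit, so x6 = True.
That conflicts with the unit clause (¬x6).
So x3 must be the other value — set x3 = True.
The clause (x6) is unit, so x6 = True.
The clause (¬x2) is unit, so x2 = False.
That conflicts with the unit clause (x2).
Both values of x3 lead to a conflict.
So x4 must be the other value — set x4 = True.
The clause (x3) is unit, so x3 = True.
The clause (x6) is unit, so x6 = True.
The clause (x2) is unit, so x2 = True.
That conflicts with the unit clause (¬x2).
Both values of x4 lead to a conflict.
No assignment satisfies every clause.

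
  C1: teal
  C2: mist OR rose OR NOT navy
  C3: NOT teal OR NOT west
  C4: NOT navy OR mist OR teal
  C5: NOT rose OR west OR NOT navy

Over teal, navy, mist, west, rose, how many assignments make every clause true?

There are 2^5 = 32 truth assignments over (teal, navy, mist, west, rose).
Split on navy. With navy = true, the clauses containing navy are satisfied and NOT navy drops from the rest; 1 of the 2^4 = 16 assignments to the other variables satisfy what remains.
With navy = false, by the same count on the reduced clause set, 4 assignments work.
Total: 1 + 4 = 5.

5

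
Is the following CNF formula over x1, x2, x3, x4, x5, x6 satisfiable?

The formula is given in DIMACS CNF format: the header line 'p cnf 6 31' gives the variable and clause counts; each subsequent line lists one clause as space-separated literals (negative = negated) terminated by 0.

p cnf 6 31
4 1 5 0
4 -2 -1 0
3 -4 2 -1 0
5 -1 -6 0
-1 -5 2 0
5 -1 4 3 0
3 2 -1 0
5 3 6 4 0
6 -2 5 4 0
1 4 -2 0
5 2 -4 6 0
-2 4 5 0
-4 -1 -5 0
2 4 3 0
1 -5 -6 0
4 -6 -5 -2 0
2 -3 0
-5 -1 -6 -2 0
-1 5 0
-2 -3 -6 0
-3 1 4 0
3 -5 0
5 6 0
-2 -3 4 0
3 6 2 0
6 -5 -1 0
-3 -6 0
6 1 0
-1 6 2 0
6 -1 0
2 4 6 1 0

Try x2 = False.
(¬x3) alone gives x3 = False.
(¬x1) alone gives x1 = False.
(x4) alone gives x4 = True.
(¬x5) alone gives x5 = False.
(x6) alone gives x6 = True.
This assignment satisfies each clause.
A satisfying assignment: x1 ↦ False; x2 ↦ False; x3 ↦ False; x4 ↦ True; x5 ↦ False; x6 ↦ True.

Yes, satisfiable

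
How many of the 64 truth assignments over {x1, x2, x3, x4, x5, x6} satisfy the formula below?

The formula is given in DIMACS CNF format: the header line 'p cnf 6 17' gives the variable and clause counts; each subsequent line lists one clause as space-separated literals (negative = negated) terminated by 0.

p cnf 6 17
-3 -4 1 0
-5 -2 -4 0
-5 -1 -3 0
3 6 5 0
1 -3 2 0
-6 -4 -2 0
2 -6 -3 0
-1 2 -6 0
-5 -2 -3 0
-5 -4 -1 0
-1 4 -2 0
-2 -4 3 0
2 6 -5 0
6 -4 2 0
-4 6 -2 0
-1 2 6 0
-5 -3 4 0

9

There are 2^6 = 64 truth assignments over (x1, x2, x3, x4, x5, x6).
Split on x3. With x3 = True, the clauses containing x3 are satisfied and ¬x3 drops from the rest; 2 of the 2^5 = 32 assignments to the other variables satisfy what remains.
With x3 = False, by the same count on the reduced clause set, 7 assignments work.
Total: 2 + 7 = 9.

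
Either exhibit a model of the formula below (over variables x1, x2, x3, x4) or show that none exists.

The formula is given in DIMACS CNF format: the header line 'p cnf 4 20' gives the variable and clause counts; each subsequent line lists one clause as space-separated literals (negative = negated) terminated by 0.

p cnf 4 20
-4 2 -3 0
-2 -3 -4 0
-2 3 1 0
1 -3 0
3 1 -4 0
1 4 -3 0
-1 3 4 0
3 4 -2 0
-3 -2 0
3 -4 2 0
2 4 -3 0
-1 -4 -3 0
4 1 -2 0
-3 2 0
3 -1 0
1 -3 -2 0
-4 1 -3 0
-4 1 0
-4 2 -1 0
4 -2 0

Try x1 = False.
(¬x3) alone gives x3 = False.
(¬x2) alone gives x2 = False.
(¬x4) alone gives x4 = False.
This assignment satisfies each clause.

x1 ↦ False, x2 ↦ False, x3 ↦ False, x4 ↦ False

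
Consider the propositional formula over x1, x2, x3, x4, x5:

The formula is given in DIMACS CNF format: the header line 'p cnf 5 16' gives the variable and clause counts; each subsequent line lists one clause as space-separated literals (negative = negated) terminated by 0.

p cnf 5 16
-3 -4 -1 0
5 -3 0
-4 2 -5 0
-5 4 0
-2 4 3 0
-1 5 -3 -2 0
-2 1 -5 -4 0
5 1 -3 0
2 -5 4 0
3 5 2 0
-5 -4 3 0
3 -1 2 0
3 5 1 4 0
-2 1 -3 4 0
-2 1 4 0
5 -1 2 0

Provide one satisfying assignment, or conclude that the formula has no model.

x1=False; x2=True; x3=False; x4=True; x5=False

Try x5 = False.
From the singleton clause (¬x3), x3 = False.
From the singleton clause (x2), x2 = True.
From the singleton clause (x4), x4 = True.
All clauses hold; x1 can take either value.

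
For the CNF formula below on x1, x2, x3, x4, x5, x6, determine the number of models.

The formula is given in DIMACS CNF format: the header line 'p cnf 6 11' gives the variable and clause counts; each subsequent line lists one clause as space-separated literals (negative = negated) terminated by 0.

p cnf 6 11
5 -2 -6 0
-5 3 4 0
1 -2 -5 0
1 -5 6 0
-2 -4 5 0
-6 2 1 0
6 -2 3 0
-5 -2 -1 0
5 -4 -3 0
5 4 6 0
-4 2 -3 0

There are 2^6 = 64 truth assignments over (x1, x2, x3, x4, x5, x6).
Split on x1. With x1 = True, the clauses containing x1 are satisfied and ¬x1 drops from the rest; 8 of the 2^5 = 32 assignments to the other variables satisfy what remains.
With x1 = False, by the same count on the reduced clause set, 1 assignment works.
Total: 8 + 1 = 9.

9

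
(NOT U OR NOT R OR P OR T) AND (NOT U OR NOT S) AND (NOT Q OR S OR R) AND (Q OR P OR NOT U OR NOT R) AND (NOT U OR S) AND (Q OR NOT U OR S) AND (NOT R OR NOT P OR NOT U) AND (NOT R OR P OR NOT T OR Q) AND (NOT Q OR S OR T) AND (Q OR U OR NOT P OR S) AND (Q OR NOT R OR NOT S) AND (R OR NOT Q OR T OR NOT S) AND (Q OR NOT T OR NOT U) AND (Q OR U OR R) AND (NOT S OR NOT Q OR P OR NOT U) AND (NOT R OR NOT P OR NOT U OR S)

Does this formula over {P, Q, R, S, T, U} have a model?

Satisfiable

Suppose U = false.
Suppose Q = true.
Suppose S = true.
Suppose R = true.
Every clause is now satisfied; P, T are unconstrained.
A satisfying assignment: P: false; Q: true; R: true; S: true; T: false; U: false.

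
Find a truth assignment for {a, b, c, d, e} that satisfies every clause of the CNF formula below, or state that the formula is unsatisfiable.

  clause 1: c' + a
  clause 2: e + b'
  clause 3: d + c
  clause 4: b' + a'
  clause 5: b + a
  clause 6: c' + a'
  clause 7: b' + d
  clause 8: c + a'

Try c = 0.
The clause (d) is unit, so d = 1.
The clause (a') is unit, so a = 0.
The clause (b) is unit, so b = 1.
The clause (e) is unit, so e = 1.
This assignment satisfies each clause.

a: 0, b: 1, c: 0, d: 1, e: 1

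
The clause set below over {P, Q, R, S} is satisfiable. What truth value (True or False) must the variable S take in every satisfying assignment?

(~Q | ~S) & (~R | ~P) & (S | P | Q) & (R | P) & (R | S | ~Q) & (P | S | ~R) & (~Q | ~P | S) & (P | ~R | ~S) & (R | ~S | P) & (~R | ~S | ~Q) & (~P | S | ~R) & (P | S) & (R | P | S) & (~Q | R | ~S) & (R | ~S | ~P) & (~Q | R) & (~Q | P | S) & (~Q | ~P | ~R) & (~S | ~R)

Suppose S = 1.
From the singleton clause (~Q), Q = 0.
From the singleton clause (~R), R = 0.
From the singleton clause (P), P = 1.
That conflicts with the unit clause (~P).
So every satisfying assignment has S = False.

False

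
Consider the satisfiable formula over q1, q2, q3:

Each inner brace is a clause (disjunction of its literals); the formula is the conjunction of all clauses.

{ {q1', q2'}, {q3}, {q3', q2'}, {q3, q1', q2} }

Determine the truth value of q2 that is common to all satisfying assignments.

Suppose q2 = 1.
Unit clause (q1') forces q1 = 0.
Unit clause (q3) forces q3 = 1.
Now (q3') is unsatisfied and unit — conflict.
So every satisfying assignment has q2 = False.

False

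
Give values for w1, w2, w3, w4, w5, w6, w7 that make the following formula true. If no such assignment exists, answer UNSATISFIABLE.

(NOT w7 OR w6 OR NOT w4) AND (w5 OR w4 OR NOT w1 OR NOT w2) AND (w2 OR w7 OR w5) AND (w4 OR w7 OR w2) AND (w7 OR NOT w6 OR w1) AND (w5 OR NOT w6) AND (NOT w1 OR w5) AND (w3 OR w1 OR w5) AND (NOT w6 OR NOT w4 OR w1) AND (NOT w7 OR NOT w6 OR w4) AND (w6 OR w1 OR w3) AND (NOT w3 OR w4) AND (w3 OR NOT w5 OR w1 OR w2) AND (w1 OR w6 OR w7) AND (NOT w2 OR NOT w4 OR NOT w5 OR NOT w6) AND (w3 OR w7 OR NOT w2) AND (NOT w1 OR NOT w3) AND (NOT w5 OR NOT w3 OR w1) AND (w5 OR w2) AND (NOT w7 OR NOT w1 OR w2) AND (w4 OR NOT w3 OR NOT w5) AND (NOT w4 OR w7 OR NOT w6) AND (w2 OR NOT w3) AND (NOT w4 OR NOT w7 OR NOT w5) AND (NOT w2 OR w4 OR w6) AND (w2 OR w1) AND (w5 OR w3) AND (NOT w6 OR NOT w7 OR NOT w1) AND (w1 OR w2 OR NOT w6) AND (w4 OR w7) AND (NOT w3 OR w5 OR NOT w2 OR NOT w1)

Branch on w5: set w5 = true.
Branch on w3: set w3 = false.
Branch on w6: set w6 = false.
Unit clause (w1) forces w1 = true.
Branch on w7: set w7 = false.
Unit clause (NOT w2) forces w2 = false.
Unit clause (w4) forces w4 = true.
This assignment satisfies each clause.

w1: true,  w2: false,  w3: false,  w4: true,  w5: true,  w6: false,  w7: false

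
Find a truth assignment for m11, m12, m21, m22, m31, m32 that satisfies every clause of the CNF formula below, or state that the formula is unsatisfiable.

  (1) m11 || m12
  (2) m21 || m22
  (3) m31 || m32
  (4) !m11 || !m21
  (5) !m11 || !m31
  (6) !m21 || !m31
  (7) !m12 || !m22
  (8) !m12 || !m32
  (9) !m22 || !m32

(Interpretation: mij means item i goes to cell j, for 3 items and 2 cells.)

UNSATISFIABLE

Case m11 = true:
From the singleton clause (!m21), m21 = false.
From the singleton clause (m22), m22 = true.
From the singleton clause (!m31), m31 = false.
From the singleton clause (m32), m32 = true.
Now (!m32) is unsatisfied and unit — conflict.
Undo m11 and try m11 = false.
From the singleton clause (m12), m12 = true.
From the singleton clause (!m22), m22 = false.
From the singleton clause (m21), m21 = true.
From the singleton clause (!m31), m31 = false.
From the singleton clause (m32), m32 = true.
Now (!m32) is unsatisfied and unit — conflict.
Neither m11 = true nor m11 = false works.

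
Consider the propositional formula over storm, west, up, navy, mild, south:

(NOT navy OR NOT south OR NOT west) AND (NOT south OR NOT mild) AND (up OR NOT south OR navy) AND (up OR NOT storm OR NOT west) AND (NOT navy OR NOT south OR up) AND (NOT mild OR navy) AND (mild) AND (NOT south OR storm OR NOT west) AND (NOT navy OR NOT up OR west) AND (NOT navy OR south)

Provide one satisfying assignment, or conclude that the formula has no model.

UNSATISFIABLE

(mild) alone gives mild = true.
(NOT south) alone gives south = false.
(navy) alone gives navy = true.
That conflicts with the unit clause (NOT navy).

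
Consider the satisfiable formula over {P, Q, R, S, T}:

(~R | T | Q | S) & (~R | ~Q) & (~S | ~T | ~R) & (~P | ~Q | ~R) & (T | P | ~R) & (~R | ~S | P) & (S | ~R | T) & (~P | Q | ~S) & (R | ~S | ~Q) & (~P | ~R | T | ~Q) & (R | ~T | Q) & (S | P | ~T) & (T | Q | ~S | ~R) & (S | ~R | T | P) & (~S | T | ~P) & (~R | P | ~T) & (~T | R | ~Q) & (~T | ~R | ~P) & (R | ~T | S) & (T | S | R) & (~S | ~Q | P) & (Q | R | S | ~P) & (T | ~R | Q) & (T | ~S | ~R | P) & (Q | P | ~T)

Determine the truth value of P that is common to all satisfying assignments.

False

Suppose P = 1.
Branch on R: set R = 0.
Branch on Q: set Q = 1.
From the singleton clause (~S), S = 0.
From the singleton clause (~T), T = 0.
Now (T) is unsatisfied and unit — conflict.
Undo Q and try Q = 0.
From the singleton clause (~S), S = 0.
Now (S) is unsatisfied and unit — conflict.
Both values of Q lead to a conflict.
Undo R and try R = 1.
From the singleton clause (~Q), Q = 0.
From the singleton clause (~S), S = 0.
From the singleton clause (T), T = 1.
Now (~T) is unsatisfied and unit — conflict.
Both values of R lead to a conflict.
So every satisfying assignment has P = False.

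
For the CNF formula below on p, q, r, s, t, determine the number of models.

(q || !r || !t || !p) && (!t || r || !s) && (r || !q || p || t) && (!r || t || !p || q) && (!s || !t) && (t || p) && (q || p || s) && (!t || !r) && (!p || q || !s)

8

There are 2^5 = 32 truth assignments over (p, q, r, s, t).
Split on r. With r = true, the clauses containing r are satisfied and !r drops from the rest; 2 of the 2^4 = 16 assignments to the other variables satisfy what remains.
With r = false, by the same count on the reduced clause set, 6 assignments work.
Total: 2 + 6 = 8.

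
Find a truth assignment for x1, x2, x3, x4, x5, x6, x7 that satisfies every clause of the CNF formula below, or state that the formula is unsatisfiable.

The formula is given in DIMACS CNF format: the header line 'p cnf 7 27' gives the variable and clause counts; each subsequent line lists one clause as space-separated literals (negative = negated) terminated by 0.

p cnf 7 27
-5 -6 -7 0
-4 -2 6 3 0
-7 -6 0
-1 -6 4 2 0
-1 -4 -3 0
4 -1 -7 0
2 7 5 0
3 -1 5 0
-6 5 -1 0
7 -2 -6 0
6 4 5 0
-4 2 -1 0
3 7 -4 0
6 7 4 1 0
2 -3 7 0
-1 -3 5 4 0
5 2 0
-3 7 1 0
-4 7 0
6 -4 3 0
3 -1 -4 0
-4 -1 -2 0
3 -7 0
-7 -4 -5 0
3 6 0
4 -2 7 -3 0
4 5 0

Case x7 = True:
(¬x6) alone gives x6 = False.
(x3) alone gives x3 = True.
Case x1 = False:
Case x4 = False:
(x5) alone gives x5 = True.
All clauses hold; x2 can take either value.

x1: False, x2: True, x3: True, x4: False, x5: True, x6: False, x7: True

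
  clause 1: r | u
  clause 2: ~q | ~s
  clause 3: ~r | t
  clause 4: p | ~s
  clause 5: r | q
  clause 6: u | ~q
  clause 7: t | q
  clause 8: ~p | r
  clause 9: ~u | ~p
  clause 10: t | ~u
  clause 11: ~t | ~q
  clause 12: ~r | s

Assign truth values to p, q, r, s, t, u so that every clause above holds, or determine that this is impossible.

p ↦ 1, q ↦ 0, r ↦ 1, s ↦ 1, t ↦ 1, u ↦ 0

Suppose r = 1.
From the singleton clause (t), t = 1.
From the singleton clause (~q), q = 0.
From the singleton clause (s), s = 1.
From the singleton clause (p), p = 1.
From the singleton clause (~u), u = 0.
This assignment satisfies each clause.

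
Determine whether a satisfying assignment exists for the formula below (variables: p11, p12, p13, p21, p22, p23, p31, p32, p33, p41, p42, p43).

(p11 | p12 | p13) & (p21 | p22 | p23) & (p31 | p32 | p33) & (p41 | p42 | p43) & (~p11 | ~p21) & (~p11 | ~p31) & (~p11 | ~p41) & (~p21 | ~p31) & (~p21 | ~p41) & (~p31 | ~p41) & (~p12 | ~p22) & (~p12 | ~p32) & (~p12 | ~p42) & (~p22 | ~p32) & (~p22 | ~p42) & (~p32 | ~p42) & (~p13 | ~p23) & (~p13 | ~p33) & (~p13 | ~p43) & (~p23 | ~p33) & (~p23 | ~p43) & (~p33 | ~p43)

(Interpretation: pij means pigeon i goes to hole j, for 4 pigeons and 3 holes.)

No, unsatisfiable

Suppose p11 = 0.
Suppose p12 = 1.
(~p22) alone gives p22 = 0.
(~p32) alone gives p32 = 0.
(~p42) alone gives p42 = 0.
Suppose p21 = 1.
(~p31) alone gives p31 = 0.
(p33) alone gives p33 = 1.
(~p41) alone gives p41 = 0.
(p43) alone gives p43 = 1.
Now (~p43) is unsatisfied and unit — conflict.
That branch fails; take p21 = 0 instead.
(p23) alone gives p23 = 1.
(~p13) alone gives p13 = 0.
(~p33) alone gives p33 = 0.
(p31) alone gives p31 = 1.
(~p41) alone gives p41 = 0.
(p43) alone gives p43 = 1.
Now (~p43) is unsatisfied and unit — conflict.
Neither p21 = 1 nor p21 = 0 works.
That branch fails; take p12 = 0 instead.
(p13) alone gives p13 = 1.
(~p23) alone gives p23 = 0.
(~p33) alone gives p33 = 0.
(~p43) alone gives p43 = 0.
Suppose p21 = 1.
(~p31) alone gives p31 = 0.
(p32) alone gives p32 = 1.
(~p41) alone gives p41 = 0.
(p42) alone gives p42 = 1.
Now (~p42) is unsatisfied and unit — conflict.
That branch fails; take p21 = 0 instead.
(p22) alone gives p22 = 1.
(~p32) alone gives p32 = 0.
(p31) alone gives p31 = 1.
(~p41) alone gives p41 = 0.
(p42) alone gives p42 = 1.
Now (~p42) is unsatisfied and unit — conflict.
Neither p21 = 1 nor p21 = 0 works.
Neither p12 = 1 nor p12 = 0 works.
That branch fails; take p11 = 1 instead.
(~p21) alone gives p21 = 0.
(~p31) alone gives p31 = 0.
(~p41) alone gives p41 = 0.
Suppose p22 = 1.
(~p12) alone gives p12 = 0.
(~p32) alone gives p32 = 0.
(p33) alone gives p33 = 1.
(~p42) alone gives p42 = 0.
(p43) alone gives p43 = 1.
Now (~p43) is unsatisfied and unit — conflict.
That branch fails; take p22 = 0 instead.
(p23) alone gives p23 = 1.
(~p13) alone gives p13 = 0.
(~p33) alone gives p33 = 0.
(p32) alone gives p32 = 1.
(~p12) alone gives p12 = 0.
(~p42) alone gives p42 = 0.
(p43) alone gives p43 = 1.
Now (~p43) is unsatisfied and unit — conflict.
Neither p22 = 1 nor p22 = 0 works.
Neither p11 = 1 nor p11 = 0 works.
No assignment satisfies every clause.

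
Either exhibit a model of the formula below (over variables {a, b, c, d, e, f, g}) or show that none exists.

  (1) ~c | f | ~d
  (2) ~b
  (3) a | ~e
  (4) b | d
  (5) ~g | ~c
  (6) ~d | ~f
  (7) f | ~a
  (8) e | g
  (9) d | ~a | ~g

From the singleton clause (~b), b = 0.
From the singleton clause (d), d = 1.
From the singleton clause (~f), f = 0.
From the singleton clause (~c), c = 0.
From the singleton clause (~a), a = 0.
From the singleton clause (~e), e = 0.
From the singleton clause (g), g = 1.
This assignment satisfies each clause.

a: 0, b: 0, c: 0, d: 1, e: 0, f: 0, g: 1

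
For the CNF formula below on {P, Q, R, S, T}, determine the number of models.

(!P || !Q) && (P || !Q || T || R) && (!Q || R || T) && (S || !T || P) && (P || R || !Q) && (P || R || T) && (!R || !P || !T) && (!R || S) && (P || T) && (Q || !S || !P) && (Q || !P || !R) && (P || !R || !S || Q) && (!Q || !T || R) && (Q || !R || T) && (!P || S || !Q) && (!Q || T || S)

4

There are 2^5 = 32 truth assignments over (P, Q, R, S, T).
Split on T. With T = true, the clauses containing T are satisfied and !T drops from the rest; 3 of the 2^4 = 16 assignments to the other variables satisfy what remains.
With T = false, by the same count on the reduced clause set, 1 assignment works.
Total: 3 + 1 = 4.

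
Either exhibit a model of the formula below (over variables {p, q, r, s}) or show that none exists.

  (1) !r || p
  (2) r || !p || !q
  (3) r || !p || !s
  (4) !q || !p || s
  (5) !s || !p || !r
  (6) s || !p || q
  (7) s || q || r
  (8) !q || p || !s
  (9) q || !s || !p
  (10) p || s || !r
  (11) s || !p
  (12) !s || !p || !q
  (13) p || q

p: false; q: true; r: false; s: false

Suppose r = false.
Suppose p = false.
The clause (q) is unit, so q = true.
The clause (!s) is unit, so s = false.
This assignment satisfies each clause.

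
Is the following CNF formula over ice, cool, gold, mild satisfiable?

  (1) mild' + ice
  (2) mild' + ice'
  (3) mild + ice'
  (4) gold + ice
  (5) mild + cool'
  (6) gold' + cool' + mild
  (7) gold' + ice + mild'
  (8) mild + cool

Try mild = 0.
Unit clause (ice') forces ice = 0.
Unit clause (gold) forces gold = 1.
Unit clause (cool') forces cool = 0.
But (cool) is also a unit clause — contradiction.
Backtrack on mild: now try mild = 1.
Unit clause (ice) forces ice = 1.
But (ice') is also a unit clause — contradiction.
Neither mild = 1 nor mild = 0 works.
No assignment satisfies every clause.

No, unsatisfiable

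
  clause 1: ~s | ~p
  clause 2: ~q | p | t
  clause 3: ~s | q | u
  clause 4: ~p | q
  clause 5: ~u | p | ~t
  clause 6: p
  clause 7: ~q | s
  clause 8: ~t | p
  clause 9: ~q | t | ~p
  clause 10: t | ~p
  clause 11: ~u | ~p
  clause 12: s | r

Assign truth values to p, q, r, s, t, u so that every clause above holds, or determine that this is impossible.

UNSATISFIABLE

(p) alone gives p = 1.
(~s) alone gives s = 0.
(q) alone gives q = 1.
Now (~q) is unsatisfied and unit — conflict.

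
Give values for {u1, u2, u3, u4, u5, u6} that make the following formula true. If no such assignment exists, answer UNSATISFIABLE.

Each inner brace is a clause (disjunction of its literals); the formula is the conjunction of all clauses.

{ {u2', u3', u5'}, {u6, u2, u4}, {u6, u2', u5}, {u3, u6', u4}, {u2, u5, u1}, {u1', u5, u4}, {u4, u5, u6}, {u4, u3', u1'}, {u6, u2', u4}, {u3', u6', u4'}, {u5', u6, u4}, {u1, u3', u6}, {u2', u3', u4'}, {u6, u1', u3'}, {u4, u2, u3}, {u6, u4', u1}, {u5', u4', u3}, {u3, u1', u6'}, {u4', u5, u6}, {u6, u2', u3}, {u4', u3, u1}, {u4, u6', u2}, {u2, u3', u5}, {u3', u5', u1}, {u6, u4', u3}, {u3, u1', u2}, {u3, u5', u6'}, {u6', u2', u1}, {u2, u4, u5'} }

UNSATISFIABLE

Case u2 = 0:
Case u6 = 1:
Unit clause (u4) forces u4 = 1.
Unit clause (u3') forces u3 = 0.
Unit clause (u5') forces u5 = 0.
Unit clause (u1) forces u1 = 1.
Now (u1') is unsatisfied and unit — conflict.
So u6 must be the other value — set u6 = 0.
Unit clause (u4) forces u4 = 1.
Unit clause (u1) forces u1 = 1.
Unit clause (u3') forces u3 = 0.
Now (u3) is unsatisfied and unit — conflict.
Either choice for u6 ends in contradiction.
So u2 must be the other value — set u2 = 1.
Case u3 = 0:
Unit clause (u6) forces u6 = 1.
Unit clause (u4) forces u4 = 1.
Unit clause (u5') forces u5 = 0.
Unit clause (u1') forces u1 = 0.
Now (u1) is unsatisfied and unit — conflict.
So u3 must be the other value — set u3 = 1.
Unit clause (u5') forces u5 = 0.
Unit clause (u6) forces u6 = 1.
Unit clause (u4') forces u4 = 0.
Unit clause (u1') forces u1 = 0.
Now (u1) is unsatisfied and unit — conflict.
Either choice for u3 ends in contradiction.
Either choice for u2 ends in contradiction.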